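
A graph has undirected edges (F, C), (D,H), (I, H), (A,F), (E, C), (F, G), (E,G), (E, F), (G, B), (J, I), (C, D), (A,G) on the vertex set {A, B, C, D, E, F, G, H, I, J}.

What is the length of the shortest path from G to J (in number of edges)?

6

Distance 0: G.
Distance 1: A, B, E, F.
Distance 2: C.
Distance 3: D.
Distance 4: H.
Distance 5: I.
Distance 6: J — contains J.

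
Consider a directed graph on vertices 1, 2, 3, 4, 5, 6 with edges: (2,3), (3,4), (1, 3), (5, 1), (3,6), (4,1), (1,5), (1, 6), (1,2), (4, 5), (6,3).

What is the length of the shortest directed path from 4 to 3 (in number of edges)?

Distance 0: 4.
Distance 1: 1, 5.
Distance 2: 2, 3, 6 — contains 3.

2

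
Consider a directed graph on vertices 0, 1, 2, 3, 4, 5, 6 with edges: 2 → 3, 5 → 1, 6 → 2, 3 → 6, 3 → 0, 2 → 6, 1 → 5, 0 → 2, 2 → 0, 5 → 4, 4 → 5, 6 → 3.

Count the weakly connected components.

From 0: component {0, 2, 3, 6}.
From 1: component {1, 4, 5}.
That's 2 components.

2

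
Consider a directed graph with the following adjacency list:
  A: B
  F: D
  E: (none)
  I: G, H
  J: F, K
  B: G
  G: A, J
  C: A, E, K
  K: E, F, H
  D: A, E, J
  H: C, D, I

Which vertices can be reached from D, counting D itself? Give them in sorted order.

Start at D.
Its neighbours: A, E, J.
Then their neighbours: B, F, K.
Then next layer: G, H.
Then next layer: C, I.
Every vertex is now reached.

A, B, C, D, E, F, G, H, I, J, K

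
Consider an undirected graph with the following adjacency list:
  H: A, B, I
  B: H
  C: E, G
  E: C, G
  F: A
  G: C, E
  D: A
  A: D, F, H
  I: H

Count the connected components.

2

From A: component {A, B, D, F, H, I}.
From C: component {C, E, G}.
That's 2 components.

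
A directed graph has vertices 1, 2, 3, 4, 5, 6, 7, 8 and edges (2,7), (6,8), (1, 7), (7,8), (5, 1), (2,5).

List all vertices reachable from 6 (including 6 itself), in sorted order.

6, 8

Start at 6.
Its neighbours: 8.
Nothing further is reachable.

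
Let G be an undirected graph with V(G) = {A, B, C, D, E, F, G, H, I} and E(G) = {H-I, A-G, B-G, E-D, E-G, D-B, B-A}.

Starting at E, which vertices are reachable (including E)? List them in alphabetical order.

Start at E.
Its neighbours: D, G.
Then their neighbours: A, B.
Nothing further is reachable.

A, B, D, E, G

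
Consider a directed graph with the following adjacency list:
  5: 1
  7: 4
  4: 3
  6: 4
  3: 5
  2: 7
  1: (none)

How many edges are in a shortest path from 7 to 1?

Distance 0: 7.
Distance 1: 4.
Distance 2: 3.
Distance 3: 5.
Distance 4: 1 — contains 1.

4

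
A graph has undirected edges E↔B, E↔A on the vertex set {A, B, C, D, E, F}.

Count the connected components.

4

From A: component {A, B, E}.
From C: component {C}.
From D: component {D}.
From F: component {F}.
That's 4 components.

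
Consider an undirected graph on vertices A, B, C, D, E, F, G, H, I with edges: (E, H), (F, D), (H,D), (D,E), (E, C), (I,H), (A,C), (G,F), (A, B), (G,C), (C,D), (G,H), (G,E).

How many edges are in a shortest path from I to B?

Distance 0: I.
Distance 1: H.
Distance 2: D, E, G.
Distance 3: C, F.
Distance 4: A.
Distance 5: B — contains B.

5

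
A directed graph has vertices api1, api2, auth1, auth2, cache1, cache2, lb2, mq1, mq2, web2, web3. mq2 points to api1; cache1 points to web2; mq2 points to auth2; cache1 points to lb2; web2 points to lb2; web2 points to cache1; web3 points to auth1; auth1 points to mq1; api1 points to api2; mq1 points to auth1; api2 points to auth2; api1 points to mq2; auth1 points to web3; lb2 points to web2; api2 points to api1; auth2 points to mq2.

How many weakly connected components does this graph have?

4

From api1: component {api1, api2, auth2, mq2}.
From auth1: component {auth1, mq1, web3}.
From cache1: component {cache1, lb2, web2}.
From cache2: component {cache2}.
That's 4 components.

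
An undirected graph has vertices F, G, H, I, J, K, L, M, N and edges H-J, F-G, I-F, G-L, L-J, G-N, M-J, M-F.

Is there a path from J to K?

Explore from J.
Distance 1: reach H, L, M.
Distance 2: reach F, G.
Distance 3: reach I, N.
The search is exhausted without reaching K; it lies in a different component.

No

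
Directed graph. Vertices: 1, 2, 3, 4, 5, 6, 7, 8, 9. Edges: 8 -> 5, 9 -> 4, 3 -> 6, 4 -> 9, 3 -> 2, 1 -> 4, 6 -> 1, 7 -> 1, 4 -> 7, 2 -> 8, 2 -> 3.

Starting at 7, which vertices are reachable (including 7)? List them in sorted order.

1, 4, 7, 9

Start at 7.
Its neighbours: 1.
Then their neighbours: 4.
Then next layer: 9.
Nothing further is reachable.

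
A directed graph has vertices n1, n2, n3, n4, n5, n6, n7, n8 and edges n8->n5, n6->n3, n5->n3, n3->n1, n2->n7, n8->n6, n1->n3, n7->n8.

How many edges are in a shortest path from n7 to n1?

Distance 0: n7.
Distance 1: n8.
Distance 2: n5, n6.
Distance 3: n3.
Distance 4: n1 — contains n1.

4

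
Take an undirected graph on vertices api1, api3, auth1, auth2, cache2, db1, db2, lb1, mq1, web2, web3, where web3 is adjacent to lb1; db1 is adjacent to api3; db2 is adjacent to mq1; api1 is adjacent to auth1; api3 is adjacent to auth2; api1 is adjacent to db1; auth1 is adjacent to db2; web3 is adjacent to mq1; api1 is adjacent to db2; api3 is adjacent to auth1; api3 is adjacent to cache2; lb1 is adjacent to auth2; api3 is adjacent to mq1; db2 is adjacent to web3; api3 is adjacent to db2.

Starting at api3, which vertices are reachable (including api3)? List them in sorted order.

api1, api3, auth1, auth2, cache2, db1, db2, lb1, mq1, web3

Start at api3.
Its neighbours: auth1, auth2, cache2, db1, db2, mq1.
Then their neighbours: api1, lb1, web3.
Nothing further is reachable.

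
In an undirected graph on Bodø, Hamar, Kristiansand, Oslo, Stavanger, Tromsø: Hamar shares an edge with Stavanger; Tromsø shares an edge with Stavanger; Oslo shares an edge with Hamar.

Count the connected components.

From Bodø: component {Bodø}.
From Hamar: component {Hamar, Oslo, Stavanger, Tromsø}.
From Kristiansand: component {Kristiansand}.
That's 3 components.

3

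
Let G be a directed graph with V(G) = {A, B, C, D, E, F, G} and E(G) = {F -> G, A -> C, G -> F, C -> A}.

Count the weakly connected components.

5

From A: component {A, C}.
From B: component {B}.
From D: component {D}.
From E: component {E}.
From F: component {F, G}.
That's 5 components.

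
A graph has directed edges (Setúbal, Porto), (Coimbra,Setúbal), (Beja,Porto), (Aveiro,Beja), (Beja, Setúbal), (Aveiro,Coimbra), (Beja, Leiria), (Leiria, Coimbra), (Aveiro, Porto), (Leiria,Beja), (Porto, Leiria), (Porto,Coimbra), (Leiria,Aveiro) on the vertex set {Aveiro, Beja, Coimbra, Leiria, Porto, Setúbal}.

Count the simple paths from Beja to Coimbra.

Beja→Leiria→Aveiro→Coimbra
Beja→Leiria→Aveiro→Porto→Coimbra
Beja→Leiria→Coimbra
Beja→Porto→Coimbra
Beja→Porto→Leiria→Aveiro→Coimbra
Beja→Porto→Leiria→Coimbra
Beja→Setúbal→Porto→Coimbra
Beja→Setúbal→Porto→Leiria→Aveiro→Coimbra
Beja→Setúbal→Porto→Leiria→Coimbra

9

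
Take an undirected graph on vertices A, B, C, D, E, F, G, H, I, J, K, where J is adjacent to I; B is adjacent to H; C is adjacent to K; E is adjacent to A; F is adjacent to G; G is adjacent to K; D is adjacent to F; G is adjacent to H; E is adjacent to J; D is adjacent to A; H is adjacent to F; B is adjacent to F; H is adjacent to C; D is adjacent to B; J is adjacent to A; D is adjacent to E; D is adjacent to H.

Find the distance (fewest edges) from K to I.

6

Distance 0: K.
Distance 1: C, G.
Distance 2: F, H.
Distance 3: B, D.
Distance 4: A, E.
Distance 5: J.
Distance 6: I — contains I.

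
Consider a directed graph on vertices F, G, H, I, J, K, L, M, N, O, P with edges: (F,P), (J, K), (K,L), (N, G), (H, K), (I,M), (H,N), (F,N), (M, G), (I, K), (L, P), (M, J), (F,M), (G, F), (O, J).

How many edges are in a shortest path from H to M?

4

Distance 0: H.
Distance 1: K, N.
Distance 2: G, L.
Distance 3: F, P.
Distance 4: M — contains M.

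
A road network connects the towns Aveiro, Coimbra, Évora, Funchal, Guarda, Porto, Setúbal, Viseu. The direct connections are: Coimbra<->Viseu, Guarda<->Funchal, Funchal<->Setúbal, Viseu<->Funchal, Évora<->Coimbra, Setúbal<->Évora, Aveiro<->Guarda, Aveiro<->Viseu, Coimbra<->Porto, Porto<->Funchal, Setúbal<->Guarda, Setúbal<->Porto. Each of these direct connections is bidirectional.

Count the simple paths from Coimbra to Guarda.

15

Coimbra–Évora–Setúbal–Funchal–Guarda
Coimbra–Évora–Setúbal–Funchal–Viseu–Aveiro–Guarda
Coimbra–Évora–Setúbal–Guarda
Coimbra–Évora–Setúbal–Porto–Funchal–Guarda
Coimbra–Évora–Setúbal–Porto–Funchal–Viseu–Aveiro–Guarda
Coimbra–Porto–Funchal–Guarda
Coimbra–Porto–Funchal–Setúbal–Guarda
Coimbra–Porto–Funchal–Viseu–Aveiro–Guarda
Coimbra–Porto–Setúbal–Funchal–Guarda
Coimbra–Porto–Setúbal–Funchal–Viseu–Aveiro–Guarda
Coimbra–Porto–Setúbal–Guarda
Coimbra–Viseu–Aveiro–Guarda
Coimbra–Viseu–Funchal–Guarda
Coimbra–Viseu–Funchal–Porto–Setúbal–Guarda
Coimbra–Viseu–Funchal–Setúbal–Guarda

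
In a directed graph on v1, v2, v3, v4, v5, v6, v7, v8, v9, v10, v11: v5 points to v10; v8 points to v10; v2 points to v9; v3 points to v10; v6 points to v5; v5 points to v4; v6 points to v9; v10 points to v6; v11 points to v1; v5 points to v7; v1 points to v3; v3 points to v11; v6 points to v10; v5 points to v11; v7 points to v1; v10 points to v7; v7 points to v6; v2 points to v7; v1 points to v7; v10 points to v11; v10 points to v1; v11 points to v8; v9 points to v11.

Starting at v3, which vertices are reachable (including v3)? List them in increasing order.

Start at v3.
Its neighbours: v10, v11.
Then their neighbours: v1, v6, v7, v8.
Then next layer: v5, v9.
Then next layer: v4.
Nothing further is reachable.

v1, v3, v4, v5, v6, v7, v8, v9, v10, v11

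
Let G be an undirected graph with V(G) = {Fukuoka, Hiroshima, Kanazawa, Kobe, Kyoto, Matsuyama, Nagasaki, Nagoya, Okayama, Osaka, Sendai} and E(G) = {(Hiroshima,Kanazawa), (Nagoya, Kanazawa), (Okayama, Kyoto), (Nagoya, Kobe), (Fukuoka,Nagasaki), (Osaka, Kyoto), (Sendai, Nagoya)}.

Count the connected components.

4

From Fukuoka: component {Fukuoka, Nagasaki}.
From Hiroshima: component {Hiroshima, Kanazawa, Kobe, Nagoya, Sendai}.
From Kyoto: component {Kyoto, Okayama, Osaka}.
From Matsuyama: component {Matsuyama}.
That's 4 components.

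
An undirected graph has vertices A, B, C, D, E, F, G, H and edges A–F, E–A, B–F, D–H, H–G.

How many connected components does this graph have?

3

From A: component {A, B, E, F}.
From C: component {C}.
From D: component {D, G, H}.
That's 3 components.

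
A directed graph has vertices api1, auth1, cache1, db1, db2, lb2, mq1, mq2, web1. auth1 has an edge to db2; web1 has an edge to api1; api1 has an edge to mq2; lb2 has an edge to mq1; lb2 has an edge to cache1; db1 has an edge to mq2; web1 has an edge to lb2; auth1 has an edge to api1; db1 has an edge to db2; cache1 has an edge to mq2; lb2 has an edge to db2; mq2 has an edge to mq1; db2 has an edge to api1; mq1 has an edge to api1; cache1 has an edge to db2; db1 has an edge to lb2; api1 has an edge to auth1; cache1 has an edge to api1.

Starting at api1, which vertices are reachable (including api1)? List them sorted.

Start at api1.
Its neighbours: auth1, mq2.
Then their neighbours: db2, mq1.
Nothing further is reachable.

api1, auth1, db2, mq1, mq2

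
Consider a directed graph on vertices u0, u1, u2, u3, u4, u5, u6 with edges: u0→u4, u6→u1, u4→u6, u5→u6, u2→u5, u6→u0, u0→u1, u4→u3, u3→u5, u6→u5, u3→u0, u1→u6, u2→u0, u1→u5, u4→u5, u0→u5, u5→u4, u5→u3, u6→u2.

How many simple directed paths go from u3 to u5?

u3→u0→u1→u5
u3→u0→u1→u6→u2→u5
u3→u0→u1→u6→u5
u3→u0→u4→u5
u3→u0→u4→u6→u1→u5
u3→u0→u4→u6→u2→u5
u3→u0→u4→u6→u5
u3→u0→u5
u3→u5

9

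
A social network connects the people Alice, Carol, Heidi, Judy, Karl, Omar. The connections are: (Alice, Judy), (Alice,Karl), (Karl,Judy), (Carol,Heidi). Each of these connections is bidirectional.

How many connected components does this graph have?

3

From Alice: component {Alice, Judy, Karl}.
From Carol: component {Carol, Heidi}.
From Omar: component {Omar}.
That's 3 components.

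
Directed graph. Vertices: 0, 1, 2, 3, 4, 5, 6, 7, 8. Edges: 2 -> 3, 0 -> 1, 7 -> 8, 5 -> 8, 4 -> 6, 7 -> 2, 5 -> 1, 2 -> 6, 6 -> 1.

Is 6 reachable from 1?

No

1 has no outgoing edges, so nothing is reachable from it.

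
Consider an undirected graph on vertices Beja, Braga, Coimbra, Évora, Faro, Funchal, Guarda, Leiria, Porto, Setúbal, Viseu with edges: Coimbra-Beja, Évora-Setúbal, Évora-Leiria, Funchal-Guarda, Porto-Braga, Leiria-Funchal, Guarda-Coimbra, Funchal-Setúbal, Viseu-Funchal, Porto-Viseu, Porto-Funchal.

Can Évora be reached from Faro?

Faro has no edges, so nothing is reachable from it.

No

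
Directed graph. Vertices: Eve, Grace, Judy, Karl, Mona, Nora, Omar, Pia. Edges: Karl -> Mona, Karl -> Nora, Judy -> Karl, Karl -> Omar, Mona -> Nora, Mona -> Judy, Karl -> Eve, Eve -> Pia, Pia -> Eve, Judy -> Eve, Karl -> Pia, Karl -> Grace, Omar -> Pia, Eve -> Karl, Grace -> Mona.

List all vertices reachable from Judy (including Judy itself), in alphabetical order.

Start at Judy.
Its neighbours: Eve, Karl.
Then their neighbours: Grace, Mona, Nora, Omar, Pia.
Every vertex is now reached.

Eve, Grace, Judy, Karl, Mona, Nora, Omar, Pia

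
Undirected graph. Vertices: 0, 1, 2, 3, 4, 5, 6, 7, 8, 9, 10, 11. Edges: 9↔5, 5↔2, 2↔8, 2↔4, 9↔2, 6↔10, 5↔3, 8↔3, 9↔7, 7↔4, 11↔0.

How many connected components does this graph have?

4

From 0: component {0, 11}.
From 1: component {1}.
From 2: component {2, 3, 4, 5, 7, 8, 9}.
From 6: component {6, 10}.
That's 4 components.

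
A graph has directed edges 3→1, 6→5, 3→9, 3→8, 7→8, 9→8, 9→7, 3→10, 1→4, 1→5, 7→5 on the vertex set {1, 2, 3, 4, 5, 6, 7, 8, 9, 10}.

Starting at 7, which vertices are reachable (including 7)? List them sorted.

Start at 7.
Its neighbours: 5, 8.
Nothing further is reachable.

5, 7, 8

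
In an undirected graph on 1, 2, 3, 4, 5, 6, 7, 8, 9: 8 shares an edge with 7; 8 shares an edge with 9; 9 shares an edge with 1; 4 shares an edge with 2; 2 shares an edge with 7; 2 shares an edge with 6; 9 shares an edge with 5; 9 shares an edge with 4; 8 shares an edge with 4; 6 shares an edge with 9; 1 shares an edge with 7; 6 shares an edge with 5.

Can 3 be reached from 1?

Explore from 1.
Distance 1: reach 7, 9.
Distance 2: reach 2, 4, 5, 6, 8.
The search is exhausted without reaching 3; it lies in a different component.

No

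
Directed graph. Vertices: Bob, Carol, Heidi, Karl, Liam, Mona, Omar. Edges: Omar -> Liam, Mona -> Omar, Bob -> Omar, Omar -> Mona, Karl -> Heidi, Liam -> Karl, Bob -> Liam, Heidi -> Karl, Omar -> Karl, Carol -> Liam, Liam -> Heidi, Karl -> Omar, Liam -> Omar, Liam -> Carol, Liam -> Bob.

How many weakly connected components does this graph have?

1

From Bob: component {Bob, Carol, Heidi, Karl, Liam, Mona, Omar}.
That's 1 component.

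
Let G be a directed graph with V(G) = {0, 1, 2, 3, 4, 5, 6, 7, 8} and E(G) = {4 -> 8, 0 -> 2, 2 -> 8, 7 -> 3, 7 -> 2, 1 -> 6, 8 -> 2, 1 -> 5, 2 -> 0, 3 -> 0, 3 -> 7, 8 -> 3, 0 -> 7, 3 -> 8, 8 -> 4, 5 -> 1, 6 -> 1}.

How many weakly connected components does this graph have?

2

From 0: component {0, 2, 3, 4, 7, 8}.
From 1: component {1, 5, 6}.
That's 2 components.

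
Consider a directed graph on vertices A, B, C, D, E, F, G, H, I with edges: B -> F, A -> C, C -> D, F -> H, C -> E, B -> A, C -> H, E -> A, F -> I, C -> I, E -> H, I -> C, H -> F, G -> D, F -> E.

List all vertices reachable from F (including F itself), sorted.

Start at F.
Its neighbours: E, H, I.
Then their neighbours: A, C.
Then next layer: D.
Nothing further is reachable.

A, C, D, E, F, H, I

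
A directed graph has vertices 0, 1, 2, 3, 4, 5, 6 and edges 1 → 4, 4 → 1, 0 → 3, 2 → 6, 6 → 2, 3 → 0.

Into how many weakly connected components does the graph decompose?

4

From 0: component {0, 3}.
From 1: component {1, 4}.
From 2: component {2, 6}.
From 5: component {5}.
That's 4 components.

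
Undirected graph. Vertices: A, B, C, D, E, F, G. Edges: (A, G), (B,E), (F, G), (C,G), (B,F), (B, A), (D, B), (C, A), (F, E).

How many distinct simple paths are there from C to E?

C–A–B–E
C–A–B–F–E
C–A–G–F–B–E
C–A–G–F–E
C–G–A–B–E
C–G–A–B–F–E
C–G–F–B–E
C–G–F–E

8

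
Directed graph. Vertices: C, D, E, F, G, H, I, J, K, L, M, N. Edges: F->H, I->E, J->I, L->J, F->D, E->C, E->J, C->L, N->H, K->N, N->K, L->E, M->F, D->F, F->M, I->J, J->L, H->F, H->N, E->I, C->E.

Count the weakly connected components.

3

From C: component {C, E, I, J, L}.
From D: component {D, F, H, K, M, N}.
From G: component {G}.
That's 3 components.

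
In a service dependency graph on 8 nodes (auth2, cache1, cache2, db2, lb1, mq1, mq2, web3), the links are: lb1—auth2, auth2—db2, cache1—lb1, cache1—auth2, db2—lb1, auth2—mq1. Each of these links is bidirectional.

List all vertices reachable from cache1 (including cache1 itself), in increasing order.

auth2, cache1, db2, lb1, mq1

Start at cache1.
Its neighbours: auth2, lb1.
Then their neighbours: db2, mq1.
Nothing further is reachable.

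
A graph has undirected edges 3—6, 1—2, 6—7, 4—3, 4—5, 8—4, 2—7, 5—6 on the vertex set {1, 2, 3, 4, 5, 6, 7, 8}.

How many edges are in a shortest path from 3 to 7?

2

Distance 0: 3.
Distance 1: 4, 6.
Distance 2: 5, 7, 8 — contains 7.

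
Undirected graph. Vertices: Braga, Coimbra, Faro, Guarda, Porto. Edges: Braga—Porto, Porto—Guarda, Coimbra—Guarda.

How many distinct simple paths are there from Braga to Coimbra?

1

Braga–Porto–Guarda–Coimbra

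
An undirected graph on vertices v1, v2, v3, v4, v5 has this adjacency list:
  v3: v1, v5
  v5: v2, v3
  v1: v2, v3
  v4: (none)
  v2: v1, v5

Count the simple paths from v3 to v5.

2

v3–v1–v2–v5
v3–v5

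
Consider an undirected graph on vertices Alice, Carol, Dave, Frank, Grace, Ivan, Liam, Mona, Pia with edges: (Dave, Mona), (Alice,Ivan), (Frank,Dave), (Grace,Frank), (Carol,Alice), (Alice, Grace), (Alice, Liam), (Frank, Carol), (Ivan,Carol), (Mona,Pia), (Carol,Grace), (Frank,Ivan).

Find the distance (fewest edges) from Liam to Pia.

6

Distance 0: Liam.
Distance 1: Alice.
Distance 2: Carol, Grace, Ivan.
Distance 3: Frank.
Distance 4: Dave.
Distance 5: Mona.
Distance 6: Pia — contains Pia.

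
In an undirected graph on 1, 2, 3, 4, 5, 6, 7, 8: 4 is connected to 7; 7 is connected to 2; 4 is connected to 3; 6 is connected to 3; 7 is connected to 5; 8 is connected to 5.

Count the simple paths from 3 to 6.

3–6

1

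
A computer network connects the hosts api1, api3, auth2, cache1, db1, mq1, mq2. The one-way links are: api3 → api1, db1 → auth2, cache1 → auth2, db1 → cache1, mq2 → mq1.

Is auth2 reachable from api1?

api1 has no outgoing edges, so nothing is reachable from it.

No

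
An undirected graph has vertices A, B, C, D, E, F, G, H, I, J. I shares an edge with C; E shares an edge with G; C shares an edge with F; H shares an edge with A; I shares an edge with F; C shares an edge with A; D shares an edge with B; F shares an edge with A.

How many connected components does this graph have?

4

From A: component {A, C, F, H, I}.
From B: component {B, D}.
From E: component {E, G}.
From J: component {J}.
That's 4 components.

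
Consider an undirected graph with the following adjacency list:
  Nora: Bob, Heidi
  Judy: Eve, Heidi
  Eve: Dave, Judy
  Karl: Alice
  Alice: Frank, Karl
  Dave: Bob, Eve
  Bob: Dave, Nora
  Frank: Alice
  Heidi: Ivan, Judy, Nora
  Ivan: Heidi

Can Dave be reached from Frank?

Explore from Frank.
Distance 1: reach Alice.
Distance 2: reach Karl.
The search is exhausted without reaching Dave; it lies in a different component.

No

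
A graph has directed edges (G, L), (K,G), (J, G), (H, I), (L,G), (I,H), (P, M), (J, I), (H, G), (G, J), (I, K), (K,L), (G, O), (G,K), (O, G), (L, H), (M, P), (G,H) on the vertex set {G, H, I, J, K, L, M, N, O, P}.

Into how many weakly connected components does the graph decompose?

3

From G: component {G, H, I, J, K, L, O}.
From M: component {M, P}.
From N: component {N}.
That's 3 components.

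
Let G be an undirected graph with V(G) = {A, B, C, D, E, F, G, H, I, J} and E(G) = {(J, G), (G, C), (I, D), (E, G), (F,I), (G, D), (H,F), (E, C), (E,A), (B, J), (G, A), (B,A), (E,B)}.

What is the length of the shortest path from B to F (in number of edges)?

5

Distance 0: B.
Distance 1: A, E, J.
Distance 2: C, G.
Distance 3: D.
Distance 4: I.
Distance 5: F — contains F.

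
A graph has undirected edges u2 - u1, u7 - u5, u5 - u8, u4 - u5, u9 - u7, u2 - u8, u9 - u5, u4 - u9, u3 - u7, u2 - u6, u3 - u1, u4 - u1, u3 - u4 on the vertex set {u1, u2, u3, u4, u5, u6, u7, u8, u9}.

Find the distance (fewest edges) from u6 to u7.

Distance 0: u6.
Distance 1: u2.
Distance 2: u1, u8.
Distance 3: u3, u4, u5.
Distance 4: u7, u9 — contains u7.

4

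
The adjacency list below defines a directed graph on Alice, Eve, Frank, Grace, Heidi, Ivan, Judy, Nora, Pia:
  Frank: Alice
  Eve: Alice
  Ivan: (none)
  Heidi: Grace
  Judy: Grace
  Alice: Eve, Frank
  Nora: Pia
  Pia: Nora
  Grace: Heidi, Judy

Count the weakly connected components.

From Alice: component {Alice, Eve, Frank}.
From Grace: component {Grace, Heidi, Judy}.
From Ivan: component {Ivan}.
From Nora: component {Nora, Pia}.
That's 4 components.

4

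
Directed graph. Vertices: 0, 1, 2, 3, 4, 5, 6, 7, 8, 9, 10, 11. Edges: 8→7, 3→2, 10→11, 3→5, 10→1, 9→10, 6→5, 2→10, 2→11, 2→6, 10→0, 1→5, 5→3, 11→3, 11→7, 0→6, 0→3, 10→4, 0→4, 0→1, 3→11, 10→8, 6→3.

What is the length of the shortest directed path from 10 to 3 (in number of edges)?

2

Distance 0: 10.
Distance 1: 0, 1, 4, 8, 11.
Distance 2: 3, 5, 6, 7 — contains 3.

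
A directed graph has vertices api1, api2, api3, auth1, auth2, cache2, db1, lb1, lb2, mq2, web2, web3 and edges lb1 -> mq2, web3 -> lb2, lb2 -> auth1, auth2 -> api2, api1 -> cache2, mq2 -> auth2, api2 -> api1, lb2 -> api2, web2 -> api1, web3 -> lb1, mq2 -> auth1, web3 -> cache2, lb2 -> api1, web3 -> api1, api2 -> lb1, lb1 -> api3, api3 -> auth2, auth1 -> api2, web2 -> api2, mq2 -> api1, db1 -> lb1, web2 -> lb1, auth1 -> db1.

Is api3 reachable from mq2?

Yes

Explore from mq2.
Distance 1: reach api1, auth1, auth2.
Distance 2: reach api2, cache2, db1.
Distance 3: reach lb1.
Distance 4: reach api3.
Found api3.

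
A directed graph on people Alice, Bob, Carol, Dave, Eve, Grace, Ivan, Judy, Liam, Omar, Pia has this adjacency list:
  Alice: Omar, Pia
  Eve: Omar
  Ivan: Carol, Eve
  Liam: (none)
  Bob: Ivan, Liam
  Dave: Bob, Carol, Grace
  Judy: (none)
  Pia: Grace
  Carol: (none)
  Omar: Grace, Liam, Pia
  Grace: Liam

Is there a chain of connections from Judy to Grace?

Judy has no outgoing edges, so nothing is reachable from it.

No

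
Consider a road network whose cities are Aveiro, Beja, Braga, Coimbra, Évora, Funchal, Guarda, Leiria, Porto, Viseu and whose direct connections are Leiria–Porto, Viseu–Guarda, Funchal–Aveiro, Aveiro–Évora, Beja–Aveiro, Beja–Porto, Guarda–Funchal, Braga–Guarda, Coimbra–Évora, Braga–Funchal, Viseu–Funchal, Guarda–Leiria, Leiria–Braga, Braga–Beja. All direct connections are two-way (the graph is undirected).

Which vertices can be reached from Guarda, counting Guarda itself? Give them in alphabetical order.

Aveiro, Beja, Braga, Coimbra, Évora, Funchal, Guarda, Leiria, Porto, Viseu

Start at Guarda.
Its neighbours: Braga, Funchal, Leiria, Viseu.
Then their neighbours: Aveiro, Beja, Porto.
Then next layer: Évora.
Then next layer: Coimbra.
Every vertex is now reached.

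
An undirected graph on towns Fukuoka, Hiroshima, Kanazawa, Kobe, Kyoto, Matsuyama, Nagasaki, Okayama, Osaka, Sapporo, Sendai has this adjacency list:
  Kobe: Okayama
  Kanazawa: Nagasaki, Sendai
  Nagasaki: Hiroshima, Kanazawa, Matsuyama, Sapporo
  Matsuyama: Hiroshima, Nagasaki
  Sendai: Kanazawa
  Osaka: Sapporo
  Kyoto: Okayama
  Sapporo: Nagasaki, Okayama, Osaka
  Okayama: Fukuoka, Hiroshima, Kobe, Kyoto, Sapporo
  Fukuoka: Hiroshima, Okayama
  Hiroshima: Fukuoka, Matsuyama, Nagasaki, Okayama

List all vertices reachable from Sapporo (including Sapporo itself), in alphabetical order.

Fukuoka, Hiroshima, Kanazawa, Kobe, Kyoto, Matsuyama, Nagasaki, Okayama, Osaka, Sapporo, Sendai

Start at Sapporo.
Its neighbours: Nagasaki, Okayama, Osaka.
Then their neighbours: Fukuoka, Hiroshima, Kanazawa, Kobe, Kyoto, Matsuyama.
Then next layer: Sendai.
Every vertex is now reached.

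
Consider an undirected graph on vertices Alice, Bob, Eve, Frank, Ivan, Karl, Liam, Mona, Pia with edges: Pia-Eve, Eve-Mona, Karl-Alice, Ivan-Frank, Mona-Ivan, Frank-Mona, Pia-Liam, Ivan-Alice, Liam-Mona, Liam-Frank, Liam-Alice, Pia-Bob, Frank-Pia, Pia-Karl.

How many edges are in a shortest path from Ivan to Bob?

Distance 0: Ivan.
Distance 1: Alice, Frank, Mona.
Distance 2: Eve, Karl, Liam, Pia.
Distance 3: Bob — contains Bob.

3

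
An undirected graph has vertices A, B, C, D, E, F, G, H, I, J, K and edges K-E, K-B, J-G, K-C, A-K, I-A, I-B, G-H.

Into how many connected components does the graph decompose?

4

From A: component {A, B, C, E, I, K}.
From D: component {D}.
From F: component {F}.
From G: component {G, H, J}.
That's 4 components.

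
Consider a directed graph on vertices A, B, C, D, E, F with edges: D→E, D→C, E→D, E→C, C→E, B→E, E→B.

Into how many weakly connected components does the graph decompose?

From A: component {A}.
From B: component {B, C, D, E}.
From F: component {F}.
That's 3 components.

3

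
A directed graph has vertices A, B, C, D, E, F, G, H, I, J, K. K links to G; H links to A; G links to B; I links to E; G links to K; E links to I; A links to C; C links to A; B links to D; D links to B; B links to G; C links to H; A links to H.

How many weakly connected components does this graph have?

From A: component {A, C, H}.
From B: component {B, D, G, K}.
From E: component {E, I}.
From F: component {F}.
From J: component {J}.
That's 5 components.

5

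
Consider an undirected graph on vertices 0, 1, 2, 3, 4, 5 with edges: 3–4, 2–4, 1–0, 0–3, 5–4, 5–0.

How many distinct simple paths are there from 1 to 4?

1–0–3–4
1–0–5–4

2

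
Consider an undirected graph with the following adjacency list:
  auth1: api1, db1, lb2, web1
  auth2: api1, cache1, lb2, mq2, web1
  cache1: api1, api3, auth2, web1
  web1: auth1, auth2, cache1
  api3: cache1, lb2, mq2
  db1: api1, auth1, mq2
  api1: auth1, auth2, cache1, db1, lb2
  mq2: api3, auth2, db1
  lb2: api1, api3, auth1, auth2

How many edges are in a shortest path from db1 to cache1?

2

Distance 0: db1.
Distance 1: api1, auth1, mq2.
Distance 2: api3, auth2, cache1, lb2, web1 — contains cache1.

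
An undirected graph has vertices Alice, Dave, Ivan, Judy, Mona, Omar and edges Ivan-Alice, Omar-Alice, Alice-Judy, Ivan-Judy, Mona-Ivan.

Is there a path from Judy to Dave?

Explore from Judy.
Distance 1: reach Alice, Ivan.
Distance 2: reach Mona, Omar.
The search is exhausted without reaching Dave; it lies in a different component.

No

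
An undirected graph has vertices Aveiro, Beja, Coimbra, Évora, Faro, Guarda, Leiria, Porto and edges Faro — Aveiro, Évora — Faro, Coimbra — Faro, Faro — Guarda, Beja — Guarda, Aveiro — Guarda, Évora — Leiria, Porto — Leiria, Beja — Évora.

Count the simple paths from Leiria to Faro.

3

Leiria–Évora–Beja–Guarda–Aveiro–Faro
Leiria–Évora–Beja–Guarda–Faro
Leiria–Évora–Faro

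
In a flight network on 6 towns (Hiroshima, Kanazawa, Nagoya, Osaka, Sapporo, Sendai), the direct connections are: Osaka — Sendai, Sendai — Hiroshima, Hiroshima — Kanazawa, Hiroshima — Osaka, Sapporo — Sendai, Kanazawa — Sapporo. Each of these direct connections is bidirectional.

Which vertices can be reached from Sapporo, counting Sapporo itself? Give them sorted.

Hiroshima, Kanazawa, Osaka, Sapporo, Sendai

Start at Sapporo.
Its neighbours: Kanazawa, Sendai.
Then their neighbours: Hiroshima, Osaka.
Nothing further is reachable.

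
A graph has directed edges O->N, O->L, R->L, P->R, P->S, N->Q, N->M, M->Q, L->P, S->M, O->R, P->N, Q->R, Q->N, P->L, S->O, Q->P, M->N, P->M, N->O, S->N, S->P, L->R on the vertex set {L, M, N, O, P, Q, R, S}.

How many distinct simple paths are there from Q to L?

Q→N→O→L
Q→N→O→R→L
Q→P→L
Q→P→M→N→O→L
Q→P→M→N→O→R→L
Q→P→N→O→L
Q→P→N→O→R→L
Q→P→R→L
Q→P→S→M→N→O→L
Q→P→S→M→N→O→R→L
Q→P→S→N→O→L
Q→P→S→N→O→R→L
Q→P→S→O→L
Q→P→S→O→R→L
Q→R→L

15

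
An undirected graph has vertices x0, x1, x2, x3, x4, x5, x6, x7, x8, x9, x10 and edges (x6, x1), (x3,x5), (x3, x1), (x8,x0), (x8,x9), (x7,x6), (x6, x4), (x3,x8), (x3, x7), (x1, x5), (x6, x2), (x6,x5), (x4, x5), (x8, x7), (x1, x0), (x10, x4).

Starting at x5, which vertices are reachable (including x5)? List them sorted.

x0, x1, x2, x3, x4, x5, x6, x7, x8, x9, x10

Start at x5.
Its neighbours: x1, x3, x4, x6.
Then their neighbours: x0, x2, x7, x8, x10.
Then next layer: x9.
Every vertex is now reached.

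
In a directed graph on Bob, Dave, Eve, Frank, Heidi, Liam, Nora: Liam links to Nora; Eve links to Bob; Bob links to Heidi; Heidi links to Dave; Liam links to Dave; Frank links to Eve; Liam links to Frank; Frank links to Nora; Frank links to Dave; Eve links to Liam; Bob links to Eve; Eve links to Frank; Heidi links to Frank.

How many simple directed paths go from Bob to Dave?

6

Bob→Eve→Frank→Dave
Bob→Eve→Liam→Dave
Bob→Eve→Liam→Frank→Dave
Bob→Heidi→Dave
Bob→Heidi→Frank→Dave
Bob→Heidi→Frank→Eve→Liam→Dave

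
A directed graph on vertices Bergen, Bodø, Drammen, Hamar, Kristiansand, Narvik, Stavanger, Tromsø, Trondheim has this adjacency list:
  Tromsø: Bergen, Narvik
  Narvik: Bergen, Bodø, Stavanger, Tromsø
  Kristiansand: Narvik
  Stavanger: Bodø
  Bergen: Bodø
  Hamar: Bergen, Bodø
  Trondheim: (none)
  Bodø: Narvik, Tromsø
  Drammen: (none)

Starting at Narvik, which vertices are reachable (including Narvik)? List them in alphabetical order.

Bergen, Bodø, Narvik, Stavanger, Tromsø

Start at Narvik.
Its neighbours: Bergen, Bodø, Stavanger, Tromsø.
Nothing further is reachable.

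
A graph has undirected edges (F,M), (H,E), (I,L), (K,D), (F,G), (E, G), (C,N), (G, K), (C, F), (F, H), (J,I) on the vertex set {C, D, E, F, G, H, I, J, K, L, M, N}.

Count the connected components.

From C: component {C, D, E, F, G, H, K, M, N}.
From I: component {I, J, L}.
That's 2 components.

2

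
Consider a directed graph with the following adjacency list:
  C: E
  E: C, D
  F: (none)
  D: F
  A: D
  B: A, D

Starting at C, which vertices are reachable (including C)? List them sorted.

Start at C.
Its neighbours: E.
Then their neighbours: D.
Then next layer: F.
Nothing further is reachable.

C, D, E, F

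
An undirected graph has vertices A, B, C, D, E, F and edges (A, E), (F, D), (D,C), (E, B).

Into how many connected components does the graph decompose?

2

From A: component {A, B, E}.
From C: component {C, D, F}.
That's 2 components.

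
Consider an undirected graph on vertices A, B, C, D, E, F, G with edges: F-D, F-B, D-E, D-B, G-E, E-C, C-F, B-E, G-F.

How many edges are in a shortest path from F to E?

Distance 0: F.
Distance 1: B, C, D, G.
Distance 2: E — contains E.

2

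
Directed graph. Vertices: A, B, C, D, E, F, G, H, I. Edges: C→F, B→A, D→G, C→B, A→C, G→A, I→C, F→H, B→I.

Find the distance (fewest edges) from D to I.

Distance 0: D.
Distance 1: G.
Distance 2: A.
Distance 3: C.
Distance 4: B, F.
Distance 5: H, I — contains I.

5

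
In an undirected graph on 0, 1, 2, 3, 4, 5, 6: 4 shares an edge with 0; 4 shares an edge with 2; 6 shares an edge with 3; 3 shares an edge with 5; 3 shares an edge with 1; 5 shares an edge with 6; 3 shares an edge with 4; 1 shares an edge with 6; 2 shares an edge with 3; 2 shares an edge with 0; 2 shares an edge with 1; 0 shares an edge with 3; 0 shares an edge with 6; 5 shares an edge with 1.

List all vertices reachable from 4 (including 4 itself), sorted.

Start at 4.
Its neighbours: 0, 2, 3.
Then their neighbours: 1, 5, 6.
Every vertex is now reached.

0, 1, 2, 3, 4, 5, 6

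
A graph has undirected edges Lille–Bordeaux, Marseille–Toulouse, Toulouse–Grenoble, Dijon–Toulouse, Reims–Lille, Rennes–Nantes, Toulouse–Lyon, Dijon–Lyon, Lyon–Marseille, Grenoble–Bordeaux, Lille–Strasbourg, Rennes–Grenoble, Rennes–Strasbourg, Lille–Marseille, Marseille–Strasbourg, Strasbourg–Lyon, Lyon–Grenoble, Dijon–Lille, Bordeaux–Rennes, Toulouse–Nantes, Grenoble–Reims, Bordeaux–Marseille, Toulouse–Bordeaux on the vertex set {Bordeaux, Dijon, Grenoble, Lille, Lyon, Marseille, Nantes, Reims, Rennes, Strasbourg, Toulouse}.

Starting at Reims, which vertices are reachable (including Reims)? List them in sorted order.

Start at Reims.
Its neighbours: Grenoble, Lille.
Then their neighbours: Bordeaux, Dijon, Lyon, Marseille, Rennes, Strasbourg, Toulouse.
Then next layer: Nantes.
Every vertex is now reached.

Bordeaux, Dijon, Grenoble, Lille, Lyon, Marseille, Nantes, Reims, Rennes, Strasbourg, Toulouse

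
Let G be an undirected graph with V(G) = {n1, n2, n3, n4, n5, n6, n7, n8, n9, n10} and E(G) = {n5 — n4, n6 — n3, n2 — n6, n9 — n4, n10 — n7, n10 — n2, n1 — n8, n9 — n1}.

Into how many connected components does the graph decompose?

From n1: component {n1, n4, n5, n8, n9}.
From n2: component {n2, n3, n6, n7, n10}.
That's 2 components.

2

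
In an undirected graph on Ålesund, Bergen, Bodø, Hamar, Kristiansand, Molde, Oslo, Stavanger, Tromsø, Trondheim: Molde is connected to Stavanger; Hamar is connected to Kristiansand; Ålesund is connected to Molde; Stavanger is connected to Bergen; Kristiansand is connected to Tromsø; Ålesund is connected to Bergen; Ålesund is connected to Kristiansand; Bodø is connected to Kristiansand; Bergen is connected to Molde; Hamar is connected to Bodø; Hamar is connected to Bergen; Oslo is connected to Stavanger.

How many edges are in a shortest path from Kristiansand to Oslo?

4

Distance 0: Kristiansand.
Distance 1: Ålesund, Bodø, Hamar, Tromsø.
Distance 2: Bergen, Molde.
Distance 3: Stavanger.
Distance 4: Oslo — contains Oslo.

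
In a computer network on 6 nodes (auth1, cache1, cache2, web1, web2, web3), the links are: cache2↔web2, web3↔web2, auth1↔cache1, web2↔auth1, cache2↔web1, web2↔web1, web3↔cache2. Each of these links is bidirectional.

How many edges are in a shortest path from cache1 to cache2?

3

Distance 0: cache1.
Distance 1: auth1.
Distance 2: web2.
Distance 3: cache2, web1, web3 — contains cache2.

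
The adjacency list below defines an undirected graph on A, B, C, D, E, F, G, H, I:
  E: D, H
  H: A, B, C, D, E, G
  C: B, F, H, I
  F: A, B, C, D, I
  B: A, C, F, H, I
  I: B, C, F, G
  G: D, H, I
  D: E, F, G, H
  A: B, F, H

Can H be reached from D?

Yes

Explore from D.
Distance 1: reach E, F, G, H.
Found H.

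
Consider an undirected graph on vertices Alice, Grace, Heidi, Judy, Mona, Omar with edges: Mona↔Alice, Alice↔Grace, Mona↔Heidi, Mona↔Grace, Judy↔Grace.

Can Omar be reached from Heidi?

No

Explore from Heidi.
Distance 1: reach Mona.
Distance 2: reach Alice, Grace.
Distance 3: reach Judy.
The search is exhausted without reaching Omar; it lies in a different component.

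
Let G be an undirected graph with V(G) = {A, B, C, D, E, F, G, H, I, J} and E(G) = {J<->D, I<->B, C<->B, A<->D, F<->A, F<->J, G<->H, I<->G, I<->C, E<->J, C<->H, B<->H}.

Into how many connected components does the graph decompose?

From A: component {A, D, E, F, J}.
From B: component {B, C, G, H, I}.
That's 2 components.

2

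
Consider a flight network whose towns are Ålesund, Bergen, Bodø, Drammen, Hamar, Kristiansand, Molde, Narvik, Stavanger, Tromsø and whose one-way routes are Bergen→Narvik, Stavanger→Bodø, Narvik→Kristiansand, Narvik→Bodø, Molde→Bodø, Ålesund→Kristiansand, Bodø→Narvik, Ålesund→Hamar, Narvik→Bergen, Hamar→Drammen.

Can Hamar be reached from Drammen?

No

Drammen has no outgoing edges, so nothing is reachable from it.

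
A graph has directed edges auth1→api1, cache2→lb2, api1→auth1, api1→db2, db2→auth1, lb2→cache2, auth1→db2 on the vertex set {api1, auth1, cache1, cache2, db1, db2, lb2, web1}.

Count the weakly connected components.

5

From api1: component {api1, auth1, db2}.
From cache1: component {cache1}.
From cache2: component {cache2, lb2}.
From db1: component {db1}.
From web1: component {web1}.
That's 5 components.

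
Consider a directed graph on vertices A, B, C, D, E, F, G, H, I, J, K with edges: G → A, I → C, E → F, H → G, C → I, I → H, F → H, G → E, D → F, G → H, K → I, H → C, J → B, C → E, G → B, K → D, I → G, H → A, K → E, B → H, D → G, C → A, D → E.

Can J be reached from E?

No

Explore from E.
Distance 1: reach F.
Distance 2: reach H.
Distance 3: reach A, C, G.
Distance 4: reach B, I.
The search from E is exhausted; no directed path reaches J.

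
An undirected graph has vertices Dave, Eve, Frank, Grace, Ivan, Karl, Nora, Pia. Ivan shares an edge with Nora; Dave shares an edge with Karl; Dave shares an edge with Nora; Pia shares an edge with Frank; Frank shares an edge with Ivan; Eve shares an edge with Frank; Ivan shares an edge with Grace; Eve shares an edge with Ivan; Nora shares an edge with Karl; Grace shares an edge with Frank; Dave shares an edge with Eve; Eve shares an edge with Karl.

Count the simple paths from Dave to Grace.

Dave–Eve–Frank–Grace
Dave–Eve–Frank–Ivan–Grace
Dave–Eve–Ivan–Frank–Grace
Dave–Eve–Ivan–Grace
Dave–Eve–Karl–Nora–Ivan–Frank–Grace
Dave–Eve–Karl–Nora–Ivan–Grace
Dave–Karl–Eve–Frank–Grace
Dave–Karl–Eve–Frank–Ivan–Grace
... and 12 more.

20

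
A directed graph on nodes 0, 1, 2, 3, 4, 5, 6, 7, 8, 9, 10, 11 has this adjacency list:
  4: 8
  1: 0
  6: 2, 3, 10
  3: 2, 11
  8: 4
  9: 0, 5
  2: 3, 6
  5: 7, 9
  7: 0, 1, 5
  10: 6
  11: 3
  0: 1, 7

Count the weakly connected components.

3

From 0: component {0, 1, 5, 7, 9}.
From 2: component {2, 3, 6, 10, 11}.
From 4: component {4, 8}.
That's 3 components.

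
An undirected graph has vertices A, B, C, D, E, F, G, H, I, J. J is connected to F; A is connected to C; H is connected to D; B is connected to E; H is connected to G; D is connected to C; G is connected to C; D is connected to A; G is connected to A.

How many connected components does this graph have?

4

From A: component {A, C, D, G, H}.
From B: component {B, E}.
From F: component {F, J}.
From I: component {I}.
That's 4 components.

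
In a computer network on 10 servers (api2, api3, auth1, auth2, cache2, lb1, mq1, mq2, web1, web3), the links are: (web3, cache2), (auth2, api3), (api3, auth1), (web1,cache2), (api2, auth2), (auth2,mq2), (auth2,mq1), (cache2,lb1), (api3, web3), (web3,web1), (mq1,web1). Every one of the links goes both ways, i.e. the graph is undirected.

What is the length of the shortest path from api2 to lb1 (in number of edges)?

Distance 0: api2.
Distance 1: auth2.
Distance 2: api3, mq1, mq2.
Distance 3: auth1, web1, web3.
Distance 4: cache2.
Distance 5: lb1 — contains lb1.

5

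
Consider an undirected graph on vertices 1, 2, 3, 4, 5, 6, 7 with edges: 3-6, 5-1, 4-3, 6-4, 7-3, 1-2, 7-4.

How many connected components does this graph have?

From 1: component {1, 2, 5}.
From 3: component {3, 4, 6, 7}.
That's 2 components.

2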